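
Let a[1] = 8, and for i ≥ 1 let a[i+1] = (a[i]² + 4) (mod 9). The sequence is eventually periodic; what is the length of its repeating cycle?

a[1] = 8, a[2] = 5, a[3] = 2, a[4] = 8.
The sequence repeats with period 3.

3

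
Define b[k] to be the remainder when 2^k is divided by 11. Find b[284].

5

Listing terms: b[0] = 1, b[1] = 2, b[2] = 4, b[3] = 8, b[4] = 5, b[5] = 10, b[6] = 9, b[7] = 7, b[8] = 3, b[9] = 6, b[10] = 1.
Since b[10] = b[0] = 1, the sequence is periodic with period 10.
(284 - 0) mod 10 = 4, so b[284] = b[4] = 5.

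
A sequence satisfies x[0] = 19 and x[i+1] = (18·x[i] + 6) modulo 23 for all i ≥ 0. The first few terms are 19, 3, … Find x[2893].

We have x[0] = 19, x[1] = 3, x[2] = 14, x[3] = 5, x[4] = 4, x[5] = 9, x[6] = 7, x[7] = 17, x[8] = 13, x[9] = 10, x[10] = 2, x[11] = 19.
The sequence repeats with period 11.
So x[2893] = x[0 + ((2893-0) mod 11)] = x[0] = 19.

19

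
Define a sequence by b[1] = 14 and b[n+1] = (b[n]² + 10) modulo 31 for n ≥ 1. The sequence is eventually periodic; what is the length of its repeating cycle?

Computing terms: b[1] = 14, b[2] = 20, b[3] = 7, b[4] = 28, b[5] = 19, b[6] = 30, b[7] = 11, b[8] = 7.
Since b[8] = b[3] = 7, the sequence is eventually periodic: after a pre-period of length 2 it cycles with period 5.

5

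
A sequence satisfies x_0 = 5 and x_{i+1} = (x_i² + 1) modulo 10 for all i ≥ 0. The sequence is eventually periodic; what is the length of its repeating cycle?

We have x_0 = 5; x_1 = 6; x_2 = 7; x_3 = 0; x_4 = 1; x_5 = 2; x_6 = 5.
The sequence repeats with period 6.

6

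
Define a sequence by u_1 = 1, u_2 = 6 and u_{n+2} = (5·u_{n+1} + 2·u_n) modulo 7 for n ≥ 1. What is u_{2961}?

Computing terms: u_1 = 1,  u_2 = 6,  u_3 = 4,  u_4 = 4,  u_5 = 0,  u_6 = 1,  u_7 = 5,  u_8 = 6,  u_9 = 5,  u_{10} = 2,  u_{11} = 6,  u_{12} = 6,  u_{13} = 0,  u_{14} = 5,  u_{15} = 4,  u_{16} = 2,  u_{17} = 4,  u_{18} = 3,  u_{19} = 2,  u_{20} = 2,  u_{21} = 0,  u_{22} = 4,  u_{23} = 6,  u_{24} = 3,  u_{25} = 6,  u_{26} = 1,  u_{27} = 3,  u_{28} = 3,  u_{29} = 0,  u_{30} = 6,  u_{31} = 2,  u_{32} = 1,  u_{33} = 2,  u_{34} = 5,  u_{35} = 1,  u_{36} = 1,  u_{37} = 0,  u_{38} = 2,  u_{39} = 3,  u_{40} = 5,  u_{41} = 3,  u_{42} = 4,  u_{43} = 5,  u_{44} = 5,  u_{45} = 0,  u_{46} = 3,  u_{47} = 1,  u_{48} = 4,  u_{49} = 1,  u_{50} = 6.
Since (u_{49}, u_{50}) = (u_1, u_2) = (1, 6) (two consecutive terms determine the rest), the sequence is periodic with period 48.
So u_{2961} = u_{1 + ((2961-1) mod 48)} = u_{33} = 2.

2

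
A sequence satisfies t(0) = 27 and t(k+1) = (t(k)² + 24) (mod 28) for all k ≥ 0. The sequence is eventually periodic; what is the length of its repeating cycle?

We have t(0) = 27,  t(1) = 25,  t(2) = 5,  t(3) = 21,  t(4) = 17,  t(5) = 5.
Since t(5) = t(2) = 5, the sequence is eventually periodic: after a pre-period of length 2 it cycles with period 3.

3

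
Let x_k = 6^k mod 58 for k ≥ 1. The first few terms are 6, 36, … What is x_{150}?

16

Listing terms: x_1 = 6, x_2 = 36, x_3 = 42, x_4 = 20, x_5 = 4, x_6 = 24, x_7 = 28, x_8 = 52, x_9 = 22, x_{10} = 16, x_{11} = 38, x_{12} = 54, x_{13} = 34, x_{14} = 30, x_{15} = 6.
Since x_{15} = x_1 = 6, the sequence is periodic with period 14.
(150 - 1) mod 14 = 9, so x_{150} = x_{10} = 16.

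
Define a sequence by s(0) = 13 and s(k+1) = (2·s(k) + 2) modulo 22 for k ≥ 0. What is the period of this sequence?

Computing terms: s(0) = 13,  s(1) = 6,  s(2) = 14,  s(3) = 8,  s(4) = 18,  s(5) = 16,  s(6) = 12,  s(7) = 4,  s(8) = 10,  s(9) = 0,  s(10) = 2,  s(11) = 6.
Since s(11) = s(1) = 6, the sequence is eventually periodic: after a pre-period of length 1 it cycles with period 10.

10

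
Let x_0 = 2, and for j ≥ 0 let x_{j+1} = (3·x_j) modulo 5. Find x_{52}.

We have x_0 = 2; x_1 = 1; x_2 = 3; x_3 = 4; x_4 = 2.
Since x_4 = x_0 = 2, the sequence is periodic with period 4.
(52 - 0) mod 4 = 0, so x_{52} = x_0 = 2.

2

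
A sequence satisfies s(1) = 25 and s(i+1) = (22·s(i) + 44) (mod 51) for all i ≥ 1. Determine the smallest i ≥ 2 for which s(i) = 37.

Listing terms: s(1) = 25; s(2) = 33; s(3) = 5; s(4) = 1; s(5) = 15; s(6) = 17; s(7) = 10; s(8) = 9; s(9) = 38; s(10) = 13; s(11) = 24; s(12) = 11; s(13) = 31; s(14) = 12; s(15) = 2; s(16) = 37; s(17) = 42; s(18) = 50; s(19) = 22; s(20) = 18; s(21) = 32; s(22) = 34; s(23) = 27; s(24) = 26; s(25) = 4; s(26) = 30; s(27) = 41; s(28) = 28; s(29) = 48; s(30) = 29; s(31) = 19; s(32) = 3; s(33) = 8; s(34) = 16; s(35) = 39; s(36) = 35; s(37) = 49; s(38) = 0; s(39) = 44; s(40) = 43; s(41) = 21; s(42) = 47; s(43) = 7; s(44) = 45; s(45) = 14; s(46) = 46; s(47) = 36; s(48) = 20; s(49) = 25.
The sequence repeats with period 48.
The value 37 first appears (with i ≥ 2) at s(16).

16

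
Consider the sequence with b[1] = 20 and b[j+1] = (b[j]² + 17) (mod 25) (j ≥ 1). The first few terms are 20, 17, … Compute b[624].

We have b[1] = 20,  b[2] = 17,  b[3] = 6,  b[4] = 3,  b[5] = 1,  b[6] = 18,  b[7] = 16,  b[8] = 23,  b[9] = 21,  b[10] = 8,  b[11] = 6.
Since b[11] = b[3] = 6, the sequence is eventually periodic: after a pre-period of length 2 it cycles with period 8.
For j ≥ 3, b[j] depends only on (j - 3) mod 8. (624 - 3) mod 8 = 5, so b[624] = b[8] = 23.

23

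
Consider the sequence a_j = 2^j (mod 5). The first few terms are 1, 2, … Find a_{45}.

a_0 = 1, a_1 = 2, a_2 = 4, a_3 = 3, a_4 = 1.
The sequence repeats with period 4.
So a_{45} = a_{0 + ((45-0) mod 4)} = a_1 = 2.

2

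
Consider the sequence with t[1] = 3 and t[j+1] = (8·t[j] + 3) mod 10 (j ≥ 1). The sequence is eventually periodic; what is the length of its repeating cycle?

4

We have t[1] = 3; t[2] = 7; t[3] = 9; t[4] = 5; t[5] = 3.
Since t[5] = t[1] = 3, the sequence is periodic with period 4.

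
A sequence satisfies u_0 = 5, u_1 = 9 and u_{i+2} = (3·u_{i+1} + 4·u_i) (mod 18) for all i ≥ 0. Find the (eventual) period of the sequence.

6

Computing terms: u_0 = 5, u_1 = 9, u_2 = 11, u_3 = 15, u_4 = 17, u_5 = 3, u_6 = 5, u_7 = 9.
The sequence repeats with period 6.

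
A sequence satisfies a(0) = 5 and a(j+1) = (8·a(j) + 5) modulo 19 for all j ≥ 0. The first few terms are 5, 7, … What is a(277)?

Listing terms: a(0) = 5,  a(1) = 7,  a(2) = 4,  a(3) = 18,  a(4) = 16,  a(5) = 0,  a(6) = 5.
Since a(6) = a(0) = 5, the sequence is periodic with period 6.
(277 - 0) mod 6 = 1, so a(277) = a(1) = 7.

7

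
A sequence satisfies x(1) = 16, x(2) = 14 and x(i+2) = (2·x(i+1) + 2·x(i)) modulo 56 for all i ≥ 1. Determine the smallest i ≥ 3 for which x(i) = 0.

10

We have x(1) = 16; x(2) = 14; x(3) = 4; x(4) = 36; x(5) = 24; x(6) = 8; x(7) = 8; x(8) = 32; x(9) = 24; x(10) = 0; x(11) = 48; x(12) = 40; x(13) = 8; x(14) = 40; x(15) = 40; x(16) = 48; x(17) = 8; x(18) = 0; x(19) = 16; x(20) = 32; x(21) = 40; x(22) = 32; x(23) = 32; x(24) = 16; x(25) = 40; x(26) = 0; x(27) = 24; x(28) = 48; x(29) = 32; x(30) = 48; x(31) = 48; x(32) = 24; x(33) = 32; x(34) = 0; x(35) = 8; x(36) = 16; x(37) = 48; x(38) = 16; x(39) = 16; x(40) = 8; x(41) = 48; x(42) = 0; x(43) = 40; x(44) = 24; x(45) = 16; x(46) = 24; x(47) = 24; x(48) = 40; x(49) = 16; x(50) = 0; x(51) = 32; x(52) = 8; x(53) = 24; x(54) = 8.
Since (x(53), x(54)) = (x(5), x(6)) = (24, 8) (two consecutive terms determine the rest), the sequence is eventually periodic: after a pre-period of length 4 it cycles with period 48.
The value 0 first appears (with i ≥ 3) at x(10).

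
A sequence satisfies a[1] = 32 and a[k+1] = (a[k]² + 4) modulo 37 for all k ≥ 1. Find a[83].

We have a[1] = 32, a[2] = 29, a[3] = 31, a[4] = 3, a[5] = 13, a[6] = 25, a[7] = 0, a[8] = 4, a[9] = 20, a[10] = 34, a[11] = 13.
Since a[11] = a[5] = 13, the sequence is eventually periodic: after a pre-period of length 4 it cycles with period 6.
For k ≥ 5, a[k] depends only on (k - 5) mod 6. (83 - 5) mod 6 = 0, so a[83] = a[5] = 13.

13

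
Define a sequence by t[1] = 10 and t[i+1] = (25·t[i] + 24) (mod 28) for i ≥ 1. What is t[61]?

10

Listing terms: t[1] = 10; t[2] = 22; t[3] = 14; t[4] = 10.
Since t[4] = t[1] = 10, the sequence is periodic with period 3.
(61 - 1) mod 3 = 0, so t[61] = t[1] = 10.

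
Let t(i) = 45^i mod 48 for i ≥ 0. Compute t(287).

Listing terms: t(0) = 1,  t(1) = 45,  t(2) = 9,  t(3) = 21,  t(4) = 33,  t(5) = 45.
Since t(5) = t(1) = 45, the sequence is eventually periodic: after a pre-period of length 1 it cycles with period 4.
For i ≥ 1, t(i) depends only on (i - 1) mod 4. (287 - 1) mod 4 = 2, so t(287) = t(3) = 21.

21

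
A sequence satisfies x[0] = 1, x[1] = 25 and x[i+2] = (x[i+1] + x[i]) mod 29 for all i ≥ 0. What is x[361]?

x[0] = 1; x[1] = 25; x[2] = 26; x[3] = 22; x[4] = 19; x[5] = 12; x[6] = 2; x[7] = 14; x[8] = 16; x[9] = 1; x[10] = 17; x[11] = 18; x[12] = 6; x[13] = 24; x[14] = 1; x[15] = 25.
Since (x[14], x[15]) = (x[0], x[1]) = (1, 25) (two consecutive terms determine the rest), the sequence is periodic with period 14.
So x[361] = x[0 + ((361-0) mod 14)] = x[11] = 18.

18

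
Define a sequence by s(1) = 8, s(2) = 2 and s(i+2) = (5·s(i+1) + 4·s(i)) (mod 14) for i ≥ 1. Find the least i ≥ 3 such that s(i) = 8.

Computing terms: s(1) = 8,  s(2) = 2,  s(3) = 0,  s(4) = 8,  s(5) = 12,  s(6) = 8,  s(7) = 4,  s(8) = 10,  s(9) = 10,  s(10) = 6,  s(11) = 0,  s(12) = 10,  s(13) = 8,  s(14) = 10,  s(15) = 12,  s(16) = 2,  s(17) = 2,  s(18) = 4,  s(19) = 0,  s(20) = 2,  s(21) = 10,  s(22) = 2,  s(23) = 8,  s(24) = 6,  s(25) = 6,  s(26) = 12,  s(27) = 0,  s(28) = 6,  s(29) = 2,  s(30) = 6,  s(31) = 10,  s(32) = 4,  s(33) = 4,  s(34) = 8,  s(35) = 0,  s(36) = 4,  s(37) = 6,  s(38) = 4,  s(39) = 2,  s(40) = 12,  s(41) = 12,  s(42) = 10,  s(43) = 0,  s(44) = 12,  s(45) = 4,  s(46) = 12,  s(47) = 6,  s(48) = 8,  s(49) = 8,  s(50) = 2.
The sequence repeats with period 48.
The value 8 first appears (with i ≥ 3) at s(4).

4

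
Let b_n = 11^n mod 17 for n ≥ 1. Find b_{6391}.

3

b_1 = 11; b_2 = 2; b_3 = 5; b_4 = 4; b_5 = 10; b_6 = 8; b_7 = 3; b_8 = 16; b_9 = 6; b_{10} = 15; b_{11} = 12; b_{12} = 13; b_{13} = 7; b_{14} = 9; b_{15} = 14; b_{16} = 1; b_{17} = 11.
The sequence repeats with period 16.
So b_{6391} = b_{1 + ((6391-1) mod 16)} = b_7 = 3.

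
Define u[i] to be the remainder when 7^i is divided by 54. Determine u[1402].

Computing terms: u[0] = 1; u[1] = 7; u[2] = 49; u[3] = 19; u[4] = 25; u[5] = 13; u[6] = 37; u[7] = 43; u[8] = 31; u[9] = 1.
Since u[9] = u[0] = 1, the sequence is periodic with period 9.
So u[1402] = u[0 + ((1402-0) mod 9)] = u[7] = 43.

43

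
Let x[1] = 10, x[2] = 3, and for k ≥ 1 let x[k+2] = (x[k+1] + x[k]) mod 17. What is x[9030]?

16

Listing terms: x[1] = 10, x[2] = 3, x[3] = 13, x[4] = 16, x[5] = 12, x[6] = 11, x[7] = 6, x[8] = 0, x[9] = 6, x[10] = 6, x[11] = 12, x[12] = 1, x[13] = 13, x[14] = 14, x[15] = 10, x[16] = 7, x[17] = 0, x[18] = 7, x[19] = 7, x[20] = 14, x[21] = 4, x[22] = 1, x[23] = 5, x[24] = 6, x[25] = 11, x[26] = 0, x[27] = 11, x[28] = 11, x[29] = 5, x[30] = 16, x[31] = 4, x[32] = 3, x[33] = 7, x[34] = 10, x[35] = 0, x[36] = 10, x[37] = 10, x[38] = 3.
The sequence repeats with period 36.
(9030 - 1) mod 36 = 29, so x[9030] = x[30] = 16.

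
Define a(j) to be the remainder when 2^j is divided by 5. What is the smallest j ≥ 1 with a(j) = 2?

We have a(0) = 1, a(1) = 2, a(2) = 4, a(3) = 3, a(4) = 1.
Since a(4) = a(0) = 1, the sequence is periodic with period 4.
The value 2 first appears (with j ≥ 1) at a(1).

1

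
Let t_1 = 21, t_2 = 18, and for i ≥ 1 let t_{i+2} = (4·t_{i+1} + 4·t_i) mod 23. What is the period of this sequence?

22

Listing terms: t_1 = 21,  t_2 = 18,  t_3 = 18,  t_4 = 6,  t_5 = 4,  t_6 = 17,  t_7 = 15,  t_8 = 13,  t_9 = 20,  t_{10} = 17,  t_{11} = 10,  t_{12} = 16,  t_{13} = 12,  t_{14} = 20,  t_{15} = 13,  t_{16} = 17,  t_{17} = 5,  t_{18} = 19,  t_{19} = 4,  t_{20} = 0,  t_{21} = 16,  t_{22} = 18,  t_{23} = 21,  t_{24} = 18.
The sequence repeats with period 22.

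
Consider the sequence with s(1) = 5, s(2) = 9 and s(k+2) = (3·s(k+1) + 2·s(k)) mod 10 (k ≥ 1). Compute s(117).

s(1) = 5, s(2) = 9, s(3) = 7, s(4) = 9, s(5) = 1, s(6) = 1, s(7) = 5, s(8) = 7, s(9) = 1, s(10) = 7, s(11) = 3, s(12) = 3, s(13) = 5, s(14) = 1, s(15) = 3, s(16) = 1, s(17) = 9, s(18) = 9, s(19) = 5, s(20) = 3, s(21) = 9, s(22) = 3, s(23) = 7, s(24) = 7, s(25) = 5, s(26) = 9.
Since (s(25), s(26)) = (s(1), s(2)) = (5, 9) (two consecutive terms determine the rest), the sequence is periodic with period 24.
(117 - 1) mod 24 = 20, so s(117) = s(21) = 9.

9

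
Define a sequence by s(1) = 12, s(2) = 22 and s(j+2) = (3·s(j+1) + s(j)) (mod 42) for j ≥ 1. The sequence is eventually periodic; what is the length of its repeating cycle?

We have s(1) = 12, s(2) = 22, s(3) = 36, s(4) = 4, s(5) = 6, s(6) = 22, s(7) = 30, s(8) = 28, s(9) = 30, s(10) = 34, s(11) = 6, s(12) = 10, s(13) = 36, s(14) = 34, s(15) = 12, s(16) = 28, s(17) = 12, s(18) = 22.
Since (s(17), s(18)) = (s(1), s(2)) = (12, 22) (two consecutive terms determine the rest), the sequence is periodic with period 16.

16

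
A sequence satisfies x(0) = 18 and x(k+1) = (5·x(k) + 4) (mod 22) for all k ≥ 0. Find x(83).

Listing terms: x(0) = 18, x(1) = 6, x(2) = 12, x(3) = 20, x(4) = 16, x(5) = 18.
The sequence repeats with period 5.
(83 - 0) mod 5 = 3, so x(83) = x(3) = 20.

20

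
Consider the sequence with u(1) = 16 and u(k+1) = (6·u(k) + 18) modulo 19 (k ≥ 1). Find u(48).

Listing terms: u(1) = 16; u(2) = 0; u(3) = 18; u(4) = 12; u(5) = 14; u(6) = 7; u(7) = 3; u(8) = 17; u(9) = 6; u(10) = 16.
Since u(10) = u(1) = 16, the sequence is periodic with period 9.
So u(48) = u(1 + ((48-1) mod 9)) = u(3) = 18.

18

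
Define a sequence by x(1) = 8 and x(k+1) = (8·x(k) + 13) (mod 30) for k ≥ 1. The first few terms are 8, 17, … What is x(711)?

x(1) = 8, x(2) = 17, x(3) = 29, x(4) = 5, x(5) = 23, x(6) = 17.
Since x(6) = x(2) = 17, the sequence is eventually periodic: after a pre-period of length 1 it cycles with period 4.
For k ≥ 2, x(k) depends only on (k - 2) mod 4. (711 - 2) mod 4 = 1, so x(711) = x(3) = 29.

29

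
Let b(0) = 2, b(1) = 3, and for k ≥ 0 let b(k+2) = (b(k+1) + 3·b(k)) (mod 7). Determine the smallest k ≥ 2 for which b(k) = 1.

5

Computing terms: b(0) = 2, b(1) = 3, b(2) = 2, b(3) = 4, b(4) = 3, b(5) = 1, b(6) = 3, b(7) = 6, b(8) = 1, b(9) = 5, b(10) = 1, b(11) = 2, b(12) = 5, b(13) = 4, b(14) = 5, b(15) = 3, b(16) = 4, b(17) = 6, b(18) = 4, b(19) = 1, b(20) = 6, b(21) = 2, b(22) = 6, b(23) = 5, b(24) = 2, b(25) = 3.
The sequence repeats with period 24.
The value 1 first appears (with k ≥ 2) at b(5).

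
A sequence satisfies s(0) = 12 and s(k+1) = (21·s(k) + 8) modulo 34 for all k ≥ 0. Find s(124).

Computing terms: s(0) = 12,  s(1) = 22,  s(2) = 28,  s(3) = 18,  s(4) = 12.
The sequence repeats with period 4.
(124 - 0) mod 4 = 0, so s(124) = s(0) = 12.

12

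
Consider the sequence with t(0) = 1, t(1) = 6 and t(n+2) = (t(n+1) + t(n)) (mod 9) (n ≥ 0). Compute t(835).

t(0) = 1,  t(1) = 6,  t(2) = 7,  t(3) = 4,  t(4) = 2,  t(5) = 6,  t(6) = 8,  t(7) = 5,  t(8) = 4,  t(9) = 0,  t(10) = 4,  t(11) = 4,  t(12) = 8,  t(13) = 3,  t(14) = 2,  t(15) = 5,  t(16) = 7,  t(17) = 3,  t(18) = 1,  t(19) = 4,  t(20) = 5,  t(21) = 0,  t(22) = 5,  t(23) = 5,  t(24) = 1,  t(25) = 6.
Since (t(24), t(25)) = (t(0), t(1)) = (1, 6) (two consecutive terms determine the rest), the sequence is periodic with period 24.
So t(835) = t(0 + ((835-0) mod 24)) = t(19) = 4.

4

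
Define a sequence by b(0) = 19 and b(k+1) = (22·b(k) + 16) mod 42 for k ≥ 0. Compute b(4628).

b(0) = 19,  b(1) = 14,  b(2) = 30,  b(3) = 4,  b(4) = 20,  b(5) = 36,  b(6) = 10,  b(7) = 26,  b(8) = 0,  b(9) = 16,  b(10) = 32,  b(11) = 6,  b(12) = 22,  b(13) = 38,  b(14) = 12,  b(15) = 28,  b(16) = 2,  b(17) = 18,  b(18) = 34,  b(19) = 8,  b(20) = 24,  b(21) = 40,  b(22) = 14.
Since b(22) = b(1) = 14, the sequence is eventually periodic: after a pre-period of length 1 it cycles with period 21.
For k ≥ 1, b(k) depends only on (k - 1) mod 21. (4628 - 1) mod 21 = 7, so b(4628) = b(8) = 0.

0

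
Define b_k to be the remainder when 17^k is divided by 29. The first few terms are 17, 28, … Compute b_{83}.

12

We have b_1 = 17, b_2 = 28, b_3 = 12, b_4 = 1, b_5 = 17.
Since b_5 = b_1 = 17, the sequence is periodic with period 4.
(83 - 1) mod 4 = 2, so b_{83} = b_3 = 12.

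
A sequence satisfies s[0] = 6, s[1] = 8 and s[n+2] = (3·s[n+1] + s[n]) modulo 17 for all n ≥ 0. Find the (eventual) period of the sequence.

s[0] = 6,  s[1] = 8,  s[2] = 13,  s[3] = 13,  s[4] = 1,  s[5] = 16,  s[6] = 15,  s[7] = 10,  s[8] = 11,  s[9] = 9,  s[10] = 4,  s[11] = 4,  s[12] = 16,  s[13] = 1,  s[14] = 2,  s[15] = 7,  s[16] = 6,  s[17] = 8.
Since (s[16], s[17]) = (s[0], s[1]) = (6, 8) (two consecutive terms determine the rest), the sequence is periodic with period 16.

16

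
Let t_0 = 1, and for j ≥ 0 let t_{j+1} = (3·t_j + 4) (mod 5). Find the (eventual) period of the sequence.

t_0 = 1,  t_1 = 2,  t_2 = 0,  t_3 = 4,  t_4 = 1.
The sequence repeats with period 4.

4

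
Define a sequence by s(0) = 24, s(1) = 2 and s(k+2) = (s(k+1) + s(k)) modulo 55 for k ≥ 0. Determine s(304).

54

Listing terms: s(0) = 24,  s(1) = 2,  s(2) = 26,  s(3) = 28,  s(4) = 54,  s(5) = 27,  s(6) = 26,  s(7) = 53,  s(8) = 24,  s(9) = 22,  s(10) = 46,  s(11) = 13,  s(12) = 4,  s(13) = 17,  s(14) = 21,  s(15) = 38,  s(16) = 4,  s(17) = 42,  s(18) = 46,  s(19) = 33,  s(20) = 24,  s(21) = 2.
The sequence repeats with period 20.
(304 - 0) mod 20 = 4, so s(304) = s(4) = 54.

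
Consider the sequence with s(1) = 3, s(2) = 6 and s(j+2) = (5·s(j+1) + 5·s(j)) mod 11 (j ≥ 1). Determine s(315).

Computing terms: s(1) = 3; s(2) = 6; s(3) = 1; s(4) = 2; s(5) = 4; s(6) = 8; s(7) = 5; s(8) = 10; s(9) = 9; s(10) = 7; s(11) = 3; s(12) = 6.
The sequence repeats with period 10.
So s(315) = s(1 + ((315-1) mod 10)) = s(5) = 4.

4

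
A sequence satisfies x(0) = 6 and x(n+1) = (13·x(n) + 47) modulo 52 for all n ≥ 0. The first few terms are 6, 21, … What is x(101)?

21

x(0) = 6; x(1) = 21; x(2) = 8; x(3) = 47; x(4) = 34; x(5) = 21.
Since x(5) = x(1) = 21, the sequence is eventually periodic: after a pre-period of length 1 it cycles with period 4.
For n ≥ 1, x(n) depends only on (n - 1) mod 4. (101 - 1) mod 4 = 0, so x(101) = x(1) = 21.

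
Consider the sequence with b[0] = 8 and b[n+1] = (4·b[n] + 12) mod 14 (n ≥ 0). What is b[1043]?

6

Listing terms: b[0] = 8; b[1] = 2; b[2] = 6; b[3] = 8.
Since b[3] = b[0] = 8, the sequence is periodic with period 3.
So b[1043] = b[0 + ((1043-0) mod 3)] = b[2] = 6.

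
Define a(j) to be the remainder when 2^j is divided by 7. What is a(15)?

1

We have a(0) = 1, a(1) = 2, a(2) = 4, a(3) = 1.
The sequence repeats with period 3.
(15 - 0) mod 3 = 0, so a(15) = a(0) = 1.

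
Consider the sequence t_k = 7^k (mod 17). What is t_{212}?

4

We have t_1 = 7,  t_2 = 15,  t_3 = 3,  t_4 = 4,  t_5 = 11,  t_6 = 9,  t_7 = 12,  t_8 = 16,  t_9 = 10,  t_{10} = 2,  t_{11} = 14,  t_{12} = 13,  t_{13} = 6,  t_{14} = 8,  t_{15} = 5,  t_{16} = 1,  t_{17} = 7.
Since t_{17} = t_1 = 7, the sequence is periodic with period 16.
(212 - 1) mod 16 = 3, so t_{212} = t_4 = 4.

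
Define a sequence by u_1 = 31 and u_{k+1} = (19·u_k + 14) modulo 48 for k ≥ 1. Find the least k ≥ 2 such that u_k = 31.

7

We have u_1 = 31,  u_2 = 27,  u_3 = 47,  u_4 = 43,  u_5 = 15,  u_6 = 11,  u_7 = 31.
The sequence repeats with period 6.
The value 31 next appears (with k ≥ 2) at u_7.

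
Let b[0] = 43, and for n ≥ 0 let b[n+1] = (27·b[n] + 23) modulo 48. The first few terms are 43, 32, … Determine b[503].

44

We have b[0] = 43,  b[1] = 32,  b[2] = 23,  b[3] = 20,  b[4] = 35,  b[5] = 8,  b[6] = 47,  b[7] = 44,  b[8] = 11,  b[9] = 32.
Since b[9] = b[1] = 32, the sequence is eventually periodic: after a pre-period of length 1 it cycles with period 8.
For n ≥ 1, b[n] depends only on (n - 1) mod 8. (503 - 1) mod 8 = 6, so b[503] = b[7] = 44.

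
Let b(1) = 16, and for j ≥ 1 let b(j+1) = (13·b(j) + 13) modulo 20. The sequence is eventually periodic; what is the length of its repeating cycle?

We have b(1) = 16; b(2) = 1; b(3) = 6; b(4) = 11; b(5) = 16.
The sequence repeats with period 4.

4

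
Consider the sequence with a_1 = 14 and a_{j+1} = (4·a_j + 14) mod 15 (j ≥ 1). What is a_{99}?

9

Listing terms: a_1 = 14, a_2 = 10, a_3 = 9, a_4 = 5, a_5 = 4, a_6 = 0, a_7 = 14.
Since a_7 = a_1 = 14, the sequence is periodic with period 6.
(99 - 1) mod 6 = 2, so a_{99} = a_3 = 9.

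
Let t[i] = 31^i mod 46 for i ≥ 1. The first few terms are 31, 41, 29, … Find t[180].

Listing terms: t[1] = 31,  t[2] = 41,  t[3] = 29,  t[4] = 25,  t[5] = 39,  t[6] = 13,  t[7] = 35,  t[8] = 27,  t[9] = 9,  t[10] = 3,  t[11] = 1,  t[12] = 31.
The sequence repeats with period 11.
So t[180] = t[1 + ((180-1) mod 11)] = t[4] = 25.

25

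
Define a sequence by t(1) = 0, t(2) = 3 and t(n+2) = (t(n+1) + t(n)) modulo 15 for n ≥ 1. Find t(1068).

t(1) = 0,  t(2) = 3,  t(3) = 3,  t(4) = 6,  t(5) = 9,  t(6) = 0,  t(7) = 9,  t(8) = 9,  t(9) = 3,  t(10) = 12,  t(11) = 0,  t(12) = 12,  t(13) = 12,  t(14) = 9,  t(15) = 6,  t(16) = 0,  t(17) = 6,  t(18) = 6,  t(19) = 12,  t(20) = 3,  t(21) = 0,  t(22) = 3.
The sequence repeats with period 20.
So t(1068) = t(1 + ((1068-1) mod 20)) = t(8) = 9.

9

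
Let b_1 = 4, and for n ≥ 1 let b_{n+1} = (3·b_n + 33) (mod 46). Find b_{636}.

3

Listing terms: b_1 = 4,  b_2 = 45,  b_3 = 30,  b_4 = 31,  b_5 = 34,  b_6 = 43,  b_7 = 24,  b_8 = 13,  b_9 = 26,  b_{10} = 19,  b_{11} = 44,  b_{12} = 27,  b_{13} = 22,  b_{14} = 7,  b_{15} = 8,  b_{16} = 11,  b_{17} = 20,  b_{18} = 1,  b_{19} = 36,  b_{20} = 3,  b_{21} = 42,  b_{22} = 21,  b_{23} = 4.
The sequence repeats with period 22.
So b_{636} = b_{1 + ((636-1) mod 22)} = b_{20} = 3.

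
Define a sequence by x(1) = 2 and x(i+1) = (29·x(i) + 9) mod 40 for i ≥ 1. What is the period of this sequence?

8

x(1) = 2,  x(2) = 27,  x(3) = 32,  x(4) = 17,  x(5) = 22,  x(6) = 7,  x(7) = 12,  x(8) = 37,  x(9) = 2.
The sequence repeats with period 8.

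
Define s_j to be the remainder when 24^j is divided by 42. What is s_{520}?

18

Computing terms: s_0 = 1,  s_1 = 24,  s_2 = 30,  s_3 = 6,  s_4 = 18,  s_5 = 12,  s_6 = 36,  s_7 = 24.
Since s_7 = s_1 = 24, the sequence is eventually periodic: after a pre-period of length 1 it cycles with period 6.
For j ≥ 1, s_j depends only on (j - 1) mod 6. (520 - 1) mod 6 = 3, so s_{520} = s_4 = 18.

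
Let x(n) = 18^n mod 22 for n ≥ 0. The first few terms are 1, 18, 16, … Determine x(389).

8

We have x(0) = 1,  x(1) = 18,  x(2) = 16,  x(3) = 2,  x(4) = 14,  x(5) = 10,  x(6) = 4,  x(7) = 6,  x(8) = 20,  x(9) = 8,  x(10) = 12,  x(11) = 18.
Since x(11) = x(1) = 18, the sequence is eventually periodic: after a pre-period of length 1 it cycles with period 10.
For n ≥ 1, x(n) depends only on (n - 1) mod 10. (389 - 1) mod 10 = 8, so x(389) = x(9) = 8.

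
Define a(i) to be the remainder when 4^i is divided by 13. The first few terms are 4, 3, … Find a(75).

12

We have a(1) = 4,  a(2) = 3,  a(3) = 12,  a(4) = 9,  a(5) = 10,  a(6) = 1,  a(7) = 4.
Since a(7) = a(1) = 4, the sequence is periodic with period 6.
(75 - 1) mod 6 = 2, so a(75) = a(3) = 12.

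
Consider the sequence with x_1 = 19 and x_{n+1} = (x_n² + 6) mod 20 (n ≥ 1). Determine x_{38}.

7

Computing terms: x_1 = 19, x_2 = 7, x_3 = 15, x_4 = 11, x_5 = 7.
Since x_5 = x_2 = 7, the sequence is eventually periodic: after a pre-period of length 1 it cycles with period 3.
For n ≥ 2, x_n depends only on (n - 2) mod 3. (38 - 2) mod 3 = 0, so x_{38} = x_2 = 7.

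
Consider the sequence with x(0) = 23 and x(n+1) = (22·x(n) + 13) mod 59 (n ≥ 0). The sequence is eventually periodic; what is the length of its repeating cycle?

29

x(0) = 23, x(1) = 47, x(2) = 44, x(3) = 37, x(4) = 1, x(5) = 35, x(6) = 16, x(7) = 11, x(8) = 19, x(9) = 18, x(10) = 55, x(11) = 43, x(12) = 15, x(13) = 48, x(14) = 7, x(15) = 49, x(16) = 29, x(17) = 2, x(18) = 57, x(19) = 28, x(20) = 39, x(21) = 45, x(22) = 0, x(23) = 13, x(24) = 4, x(25) = 42, x(26) = 52, x(27) = 36, x(28) = 38, x(29) = 23.
Since x(29) = x(0) = 23, the sequence is periodic with period 29.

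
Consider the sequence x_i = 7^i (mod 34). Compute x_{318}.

Computing terms: x_0 = 1; x_1 = 7; x_2 = 15; x_3 = 3; x_4 = 21; x_5 = 11; x_6 = 9; x_7 = 29; x_8 = 33; x_9 = 27; x_{10} = 19; x_{11} = 31; x_{12} = 13; x_{13} = 23; x_{14} = 25; x_{15} = 5; x_{16} = 1.
The sequence repeats with period 16.
So x_{318} = x_{0 + ((318-0) mod 16)} = x_{14} = 25.

25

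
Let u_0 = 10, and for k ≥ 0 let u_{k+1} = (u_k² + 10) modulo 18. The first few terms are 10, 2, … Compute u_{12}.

8

We have u_0 = 10, u_1 = 2, u_2 = 14, u_3 = 8, u_4 = 2.
Since u_4 = u_1 = 2, the sequence is eventually periodic: after a pre-period of length 1 it cycles with period 3.
For k ≥ 1, u_k depends only on (k - 1) mod 3. (12 - 1) mod 3 = 2, so u_{12} = u_3 = 8.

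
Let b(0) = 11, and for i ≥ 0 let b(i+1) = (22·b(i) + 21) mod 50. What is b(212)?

Computing terms: b(0) = 11, b(1) = 13, b(2) = 7, b(3) = 25, b(4) = 21, b(5) = 33, b(6) = 47, b(7) = 5, b(8) = 31, b(9) = 3, b(10) = 37, b(11) = 35, b(12) = 41, b(13) = 23, b(14) = 27, b(15) = 15, b(16) = 1, b(17) = 43, b(18) = 17, b(19) = 45, b(20) = 11.
The sequence repeats with period 20.
So b(212) = b(0 + ((212-0) mod 20)) = b(12) = 41.

41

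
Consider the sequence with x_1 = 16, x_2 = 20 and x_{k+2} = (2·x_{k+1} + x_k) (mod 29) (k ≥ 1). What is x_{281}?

16

x_1 = 16, x_2 = 20, x_3 = 27, x_4 = 16, x_5 = 1, x_6 = 18, x_7 = 8, x_8 = 5, x_9 = 18, x_{10} = 12, x_{11} = 13, x_{12} = 9, x_{13} = 2, x_{14} = 13, x_{15} = 28, x_{16} = 11, x_{17} = 21, x_{18} = 24, x_{19} = 11, x_{20} = 17, x_{21} = 16, x_{22} = 20.
Since (x_{21}, x_{22}) = (x_1, x_2) = (16, 20) (two consecutive terms determine the rest), the sequence is periodic with period 20.
So x_{281} = x_{1 + ((281-1) mod 20)} = x_1 = 16.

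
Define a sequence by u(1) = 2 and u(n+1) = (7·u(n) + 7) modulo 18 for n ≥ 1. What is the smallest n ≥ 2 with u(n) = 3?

2

We have u(1) = 2; u(2) = 3; u(3) = 10; u(4) = 5; u(5) = 6; u(6) = 13; u(7) = 8; u(8) = 9; u(9) = 16; u(10) = 11; u(11) = 12; u(12) = 1; u(13) = 14; u(14) = 15; u(15) = 4; u(16) = 17; u(17) = 0; u(18) = 7; u(19) = 2.
The sequence repeats with period 18.
The value 3 first appears (with n ≥ 2) at u(2).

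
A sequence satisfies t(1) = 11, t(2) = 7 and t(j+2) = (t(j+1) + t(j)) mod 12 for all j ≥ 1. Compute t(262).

We have t(1) = 11,  t(2) = 7,  t(3) = 6,  t(4) = 1,  t(5) = 7,  t(6) = 8,  t(7) = 3,  t(8) = 11,  t(9) = 2,  t(10) = 1,  t(11) = 3,  t(12) = 4,  t(13) = 7,  t(14) = 11,  t(15) = 6,  t(16) = 5,  t(17) = 11,  t(18) = 4,  t(19) = 3,  t(20) = 7,  t(21) = 10,  t(22) = 5,  t(23) = 3,  t(24) = 8,  t(25) = 11,  t(26) = 7.
The sequence repeats with period 24.
(262 - 1) mod 24 = 21, so t(262) = t(22) = 5.

5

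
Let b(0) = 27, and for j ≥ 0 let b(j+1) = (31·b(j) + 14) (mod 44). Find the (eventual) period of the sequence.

5

b(0) = 27, b(1) = 15, b(2) = 39, b(3) = 35, b(4) = 43, b(5) = 27.
Since b(5) = b(0) = 27, the sequence is periodic with period 5.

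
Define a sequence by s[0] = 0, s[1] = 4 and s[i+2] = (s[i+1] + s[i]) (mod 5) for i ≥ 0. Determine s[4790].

We have s[0] = 0; s[1] = 4; s[2] = 4; s[3] = 3; s[4] = 2; s[5] = 0; s[6] = 2; s[7] = 2; s[8] = 4; s[9] = 1; s[10] = 0; s[11] = 1; s[12] = 1; s[13] = 2; s[14] = 3; s[15] = 0; s[16] = 3; s[17] = 3; s[18] = 1; s[19] = 4; s[20] = 0; s[21] = 4.
Since (s[20], s[21]) = (s[0], s[1]) = (0, 4) (two consecutive terms determine the rest), the sequence is periodic with period 20.
So s[4790] = s[0 + ((4790-0) mod 20)] = s[10] = 0.

0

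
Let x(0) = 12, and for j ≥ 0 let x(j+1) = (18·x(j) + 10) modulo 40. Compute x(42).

Computing terms: x(0) = 12; x(1) = 26; x(2) = 38; x(3) = 14; x(4) = 22; x(5) = 6; x(6) = 38.
Since x(6) = x(2) = 38, the sequence is eventually periodic: after a pre-period of length 2 it cycles with period 4.
For j ≥ 2, x(j) depends only on (j - 2) mod 4. (42 - 2) mod 4 = 0, so x(42) = x(2) = 38.

38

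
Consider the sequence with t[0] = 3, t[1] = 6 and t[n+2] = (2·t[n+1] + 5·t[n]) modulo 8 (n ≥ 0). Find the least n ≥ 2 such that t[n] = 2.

5

We have t[0] = 3,  t[1] = 6,  t[2] = 3,  t[3] = 4,  t[4] = 7,  t[5] = 2,  t[6] = 7,  t[7] = 0,  t[8] = 3,  t[9] = 6.
The sequence repeats with period 8.
The value 2 first appears (with n ≥ 2) at t[5].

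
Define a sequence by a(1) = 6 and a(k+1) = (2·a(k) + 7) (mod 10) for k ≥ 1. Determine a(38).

We have a(1) = 6; a(2) = 9; a(3) = 5; a(4) = 7; a(5) = 1; a(6) = 9.
Since a(6) = a(2) = 9, the sequence is eventually periodic: after a pre-period of length 1 it cycles with period 4.
For k ≥ 2, a(k) depends only on (k - 2) mod 4. (38 - 2) mod 4 = 0, so a(38) = a(2) = 9.

9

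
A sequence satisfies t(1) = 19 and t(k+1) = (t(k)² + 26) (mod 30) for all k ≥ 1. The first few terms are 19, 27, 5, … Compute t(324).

We have t(1) = 19, t(2) = 27, t(3) = 5, t(4) = 21, t(5) = 17, t(6) = 15, t(7) = 11, t(8) = 27.
Since t(8) = t(2) = 27, the sequence is eventually periodic: after a pre-period of length 1 it cycles with period 6.
For k ≥ 2, t(k) depends only on (k - 2) mod 6. (324 - 2) mod 6 = 4, so t(324) = t(6) = 15.

15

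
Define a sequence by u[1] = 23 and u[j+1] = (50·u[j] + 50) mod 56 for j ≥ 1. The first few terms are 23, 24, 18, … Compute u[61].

u[1] = 23,  u[2] = 24,  u[3] = 18,  u[4] = 54,  u[5] = 6,  u[6] = 14,  u[7] = 22,  u[8] = 30,  u[9] = 38,  u[10] = 46,  u[11] = 54.
Since u[11] = u[4] = 54, the sequence is eventually periodic: after a pre-period of length 3 it cycles with period 7.
For j ≥ 4, u[j] depends only on (j - 4) mod 7. (61 - 4) mod 7 = 1, so u[61] = u[5] = 6.

6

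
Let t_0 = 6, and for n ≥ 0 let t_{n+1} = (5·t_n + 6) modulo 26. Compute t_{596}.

We have t_0 = 6,  t_1 = 10,  t_2 = 4,  t_3 = 0,  t_4 = 6.
Since t_4 = t_0 = 6, the sequence is periodic with period 4.
(596 - 0) mod 4 = 0, so t_{596} = t_0 = 6.

6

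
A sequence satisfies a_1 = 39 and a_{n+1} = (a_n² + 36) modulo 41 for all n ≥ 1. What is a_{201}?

Computing terms: a_1 = 39; a_2 = 40; a_3 = 37; a_4 = 11; a_5 = 34; a_6 = 3; a_7 = 4; a_8 = 11.
Since a_8 = a_4 = 11, the sequence is eventually periodic: after a pre-period of length 3 it cycles with period 4.
For n ≥ 4, a_n depends only on (n - 4) mod 4. (201 - 4) mod 4 = 1, so a_{201} = a_5 = 34.

34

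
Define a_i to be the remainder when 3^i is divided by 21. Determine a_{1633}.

We have a_0 = 1; a_1 = 3; a_2 = 9; a_3 = 6; a_4 = 18; a_5 = 12; a_6 = 15; a_7 = 3.
Since a_7 = a_1 = 3, the sequence is eventually periodic: after a pre-period of length 1 it cycles with period 6.
For i ≥ 1, a_i depends only on (i - 1) mod 6. (1633 - 1) mod 6 = 0, so a_{1633} = a_1 = 3.

3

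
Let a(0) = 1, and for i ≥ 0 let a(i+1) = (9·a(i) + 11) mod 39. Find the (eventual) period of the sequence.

3

Listing terms: a(0) = 1, a(1) = 20, a(2) = 35, a(3) = 14, a(4) = 20.
Since a(4) = a(1) = 20, the sequence is eventually periodic: after a pre-period of length 1 it cycles with period 3.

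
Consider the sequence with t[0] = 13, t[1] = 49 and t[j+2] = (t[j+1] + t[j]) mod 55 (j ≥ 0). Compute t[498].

32

We have t[0] = 13; t[1] = 49; t[2] = 7; t[3] = 1; t[4] = 8; t[5] = 9; t[6] = 17; t[7] = 26; t[8] = 43; t[9] = 14; t[10] = 2; t[11] = 16; t[12] = 18; t[13] = 34; t[14] = 52; t[15] = 31; t[16] = 28; t[17] = 4; t[18] = 32; t[19] = 36; t[20] = 13; t[21] = 49.
Since (t[20], t[21]) = (t[0], t[1]) = (13, 49) (two consecutive terms determine the rest), the sequence is periodic with period 20.
So t[498] = t[0 + ((498-0) mod 20)] = t[18] = 32.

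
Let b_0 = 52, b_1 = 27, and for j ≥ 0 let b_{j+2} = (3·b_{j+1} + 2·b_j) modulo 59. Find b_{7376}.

We have b_0 = 52, b_1 = 27, b_2 = 8, b_3 = 19, b_4 = 14, b_5 = 21, b_6 = 32, b_7 = 20, b_8 = 6, b_9 = 58, b_{10} = 9, b_{11} = 25, b_{12} = 34, b_{13} = 34, b_{14} = 52, b_{15} = 47, b_{16} = 9, b_{17} = 3, b_{18} = 27, b_{19} = 28, b_{20} = 20, b_{21} = 57, b_{22} = 34, b_{23} = 39, b_{24} = 8, b_{25} = 43, b_{26} = 27, b_{27} = 49, b_{28} = 24, b_{29} = 52, b_{30} = 27.
The sequence repeats with period 29.
(7376 - 0) mod 29 = 10, so b_{7376} = b_{10} = 9.

9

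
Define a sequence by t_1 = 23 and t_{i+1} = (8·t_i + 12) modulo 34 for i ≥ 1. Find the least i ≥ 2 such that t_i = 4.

Computing terms: t_1 = 23, t_2 = 26, t_3 = 16, t_4 = 4, t_5 = 10, t_6 = 24, t_7 = 0, t_8 = 12, t_9 = 6, t_{10} = 26.
Since t_{10} = t_2 = 26, the sequence is eventually periodic: after a pre-period of length 1 it cycles with period 8.
The value 4 first appears (with i ≥ 2) at t_4.

4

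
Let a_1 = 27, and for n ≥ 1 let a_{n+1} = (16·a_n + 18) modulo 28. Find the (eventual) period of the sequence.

3

Listing terms: a_1 = 27,  a_2 = 2,  a_3 = 22,  a_4 = 6,  a_5 = 2.
Since a_5 = a_2 = 2, the sequence is eventually periodic: after a pre-period of length 1 it cycles with period 3.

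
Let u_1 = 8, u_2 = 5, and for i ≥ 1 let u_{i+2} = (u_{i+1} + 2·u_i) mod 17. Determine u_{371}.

4

u_1 = 8,  u_2 = 5,  u_3 = 4,  u_4 = 14,  u_5 = 5,  u_6 = 16,  u_7 = 9,  u_8 = 7,  u_9 = 8,  u_{10} = 5.
The sequence repeats with period 8.
(371 - 1) mod 8 = 2, so u_{371} = u_3 = 4.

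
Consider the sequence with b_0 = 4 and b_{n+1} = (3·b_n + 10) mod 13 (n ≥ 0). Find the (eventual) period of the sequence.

We have b_0 = 4,  b_1 = 9,  b_2 = 11,  b_3 = 4.
Since b_3 = b_0 = 4, the sequence is periodic with period 3.

3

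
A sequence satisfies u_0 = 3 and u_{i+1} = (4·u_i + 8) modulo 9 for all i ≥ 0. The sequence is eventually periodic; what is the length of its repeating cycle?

9

Listing terms: u_0 = 3, u_1 = 2, u_2 = 7, u_3 = 0, u_4 = 8, u_5 = 4, u_6 = 6, u_7 = 5, u_8 = 1, u_9 = 3.
The sequence repeats with period 9.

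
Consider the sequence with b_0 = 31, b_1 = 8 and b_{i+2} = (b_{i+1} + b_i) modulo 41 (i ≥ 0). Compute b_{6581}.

Listing terms: b_0 = 31, b_1 = 8, b_2 = 39, b_3 = 6, b_4 = 4, b_5 = 10, b_6 = 14, b_7 = 24, b_8 = 38, b_9 = 21, b_{10} = 18, b_{11} = 39, b_{12} = 16, b_{13} = 14, b_{14} = 30, b_{15} = 3, b_{16} = 33, b_{17} = 36, b_{18} = 28, b_{19} = 23, b_{20} = 10, b_{21} = 33, b_{22} = 2, b_{23} = 35, b_{24} = 37, b_{25} = 31, b_{26} = 27, b_{27} = 17, b_{28} = 3, b_{29} = 20, b_{30} = 23, b_{31} = 2, b_{32} = 25, b_{33} = 27, b_{34} = 11, b_{35} = 38, b_{36} = 8, b_{37} = 5, b_{38} = 13, b_{39} = 18, b_{40} = 31, b_{41} = 8.
The sequence repeats with period 40.
So b_{6581} = b_{0 + ((6581-0) mod 40)} = b_{21} = 33.

33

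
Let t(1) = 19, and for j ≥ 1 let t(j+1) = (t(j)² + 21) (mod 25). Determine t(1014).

15

Listing terms: t(1) = 19, t(2) = 7, t(3) = 20, t(4) = 21, t(5) = 12, t(6) = 15, t(7) = 21.
Since t(7) = t(4) = 21, the sequence is eventually periodic: after a pre-period of length 3 it cycles with period 3.
For j ≥ 4, t(j) depends only on (j - 4) mod 3. (1014 - 4) mod 3 = 2, so t(1014) = t(6) = 15.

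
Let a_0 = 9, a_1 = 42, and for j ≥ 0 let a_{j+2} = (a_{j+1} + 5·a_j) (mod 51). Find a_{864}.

9

Listing terms: a_0 = 9; a_1 = 42; a_2 = 36; a_3 = 42; a_4 = 18; a_5 = 24; a_6 = 12; a_7 = 30; a_8 = 39; a_9 = 36; a_{10} = 27; a_{11} = 3; a_{12} = 36; a_{13} = 0; a_{14} = 27; a_{15} = 27; a_{16} = 9; a_{17} = 42.
Since (a_{16}, a_{17}) = (a_0, a_1) = (9, 42) (two consecutive terms determine the rest), the sequence is periodic with period 16.
So a_{864} = a_{0 + ((864-0) mod 16)} = a_0 = 9.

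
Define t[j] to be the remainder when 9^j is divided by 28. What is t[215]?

25

Computing terms: t[1] = 9,  t[2] = 25,  t[3] = 1,  t[4] = 9.
Since t[4] = t[1] = 9, the sequence is periodic with period 3.
So t[215] = t[1 + ((215-1) mod 3)] = t[2] = 25.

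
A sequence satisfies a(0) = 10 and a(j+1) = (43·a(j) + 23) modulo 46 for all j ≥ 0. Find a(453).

25

Listing terms: a(0) = 10, a(1) = 39, a(2) = 44, a(3) = 29, a(4) = 28, a(5) = 31, a(6) = 22, a(7) = 3, a(8) = 14, a(9) = 27, a(10) = 34, a(11) = 13, a(12) = 30, a(13) = 25, a(14) = 40, a(15) = 41, a(16) = 38, a(17) = 1, a(18) = 20, a(19) = 9, a(20) = 42, a(21) = 35, a(22) = 10.
The sequence repeats with period 22.
So a(453) = a(0 + ((453-0) mod 22)) = a(13) = 25.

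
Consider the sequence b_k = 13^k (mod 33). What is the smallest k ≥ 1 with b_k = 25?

b_0 = 1; b_1 = 13; b_2 = 4; b_3 = 19; b_4 = 16; b_5 = 10; b_6 = 31; b_7 = 7; b_8 = 25; b_9 = 28; b_{10} = 1.
The sequence repeats with period 10.
The value 25 first appears (with k ≥ 1) at b_8.

8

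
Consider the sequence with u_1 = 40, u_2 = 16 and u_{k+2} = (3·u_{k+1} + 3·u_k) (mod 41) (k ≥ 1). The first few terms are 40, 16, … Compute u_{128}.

17

u_1 = 40; u_2 = 16; u_3 = 4; u_4 = 19; u_5 = 28; u_6 = 18; u_7 = 15; u_8 = 17; u_9 = 14; u_{10} = 11; u_{11} = 34; u_{12} = 12; u_{13} = 15; u_{14} = 40; u_{15} = 1; u_{16} = 0; u_{17} = 3; u_{18} = 9; u_{19} = 36; u_{20} = 12; u_{21} = 21; u_{22} = 17; u_{23} = 32; u_{24} = 24; u_{25} = 4; u_{26} = 2; u_{27} = 18; u_{28} = 19; u_{29} = 29; u_{30} = 21; u_{31} = 27; u_{32} = 21; u_{33} = 21; u_{34} = 3; u_{35} = 31; u_{36} = 20; u_{37} = 30; u_{38} = 27; u_{39} = 7; u_{40} = 20; u_{41} = 40; u_{42} = 16.
The sequence repeats with period 40.
(128 - 1) mod 40 = 7, so u_{128} = u_8 = 17.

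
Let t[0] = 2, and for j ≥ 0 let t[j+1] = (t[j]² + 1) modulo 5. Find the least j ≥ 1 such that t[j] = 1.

2

We have t[0] = 2; t[1] = 0; t[2] = 1; t[3] = 2.
The sequence repeats with period 3.
The value 1 first appears (with j ≥ 1) at t[2].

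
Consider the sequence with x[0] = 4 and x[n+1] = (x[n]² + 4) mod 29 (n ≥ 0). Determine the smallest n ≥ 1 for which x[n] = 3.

Listing terms: x[0] = 4; x[1] = 20; x[2] = 27; x[3] = 8; x[4] = 10; x[5] = 17; x[6] = 3; x[7] = 13; x[8] = 28; x[9] = 5; x[10] = 0; x[11] = 4.
The sequence repeats with period 11.
The value 3 first appears (with n ≥ 1) at x[6].

6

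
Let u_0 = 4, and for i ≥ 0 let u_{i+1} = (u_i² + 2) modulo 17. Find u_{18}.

We have u_0 = 4, u_1 = 1, u_2 = 3, u_3 = 11, u_4 = 4.
The sequence repeats with period 4.
So u_{18} = u_{0 + ((18-0) mod 4)} = u_2 = 3.

3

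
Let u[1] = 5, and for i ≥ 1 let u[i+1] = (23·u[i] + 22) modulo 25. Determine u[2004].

1

Listing terms: u[1] = 5, u[2] = 12, u[3] = 23, u[4] = 1, u[5] = 20, u[6] = 7, u[7] = 8, u[8] = 6, u[9] = 10, u[10] = 2, u[11] = 18, u[12] = 11, u[13] = 0, u[14] = 22, u[15] = 3, u[16] = 16, u[17] = 15, u[18] = 17, u[19] = 13, u[20] = 21, u[21] = 5.
Since u[21] = u[1] = 5, the sequence is periodic with period 20.
(2004 - 1) mod 20 = 3, so u[2004] = u[4] = 1.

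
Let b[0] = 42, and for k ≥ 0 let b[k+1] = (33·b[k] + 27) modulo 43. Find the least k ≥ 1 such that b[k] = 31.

Listing terms: b[0] = 42; b[1] = 37; b[2] = 1; b[3] = 17; b[4] = 29; b[5] = 38; b[6] = 34; b[7] = 31; b[8] = 18; b[9] = 19; b[10] = 9; b[11] = 23; b[12] = 12; b[13] = 36; b[14] = 11; b[15] = 3; b[16] = 40; b[17] = 14; b[18] = 16; b[19] = 39; b[20] = 24; b[21] = 2; b[22] = 7; b[23] = 0; b[24] = 27; b[25] = 15; b[26] = 6; b[27] = 10; b[28] = 13; b[29] = 26; b[30] = 25; b[31] = 35; b[32] = 21; b[33] = 32; b[34] = 8; b[35] = 33; b[36] = 41; b[37] = 4; b[38] = 30; b[39] = 28; b[40] = 5; b[41] = 20; b[42] = 42.
Since b[42] = b[0] = 42, the sequence is periodic with period 42.
The value 31 first appears (with k ≥ 1) at b[7].

7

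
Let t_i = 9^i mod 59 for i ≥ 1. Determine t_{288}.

We have t_1 = 9, t_2 = 22, t_3 = 21, t_4 = 12, t_5 = 49, t_6 = 28, t_7 = 16, t_8 = 26, t_9 = 57, t_{10} = 41, t_{11} = 15, t_{12} = 17, t_{13} = 35, t_{14} = 20, t_{15} = 3, t_{16} = 27, t_{17} = 7, t_{18} = 4, t_{19} = 36, t_{20} = 29, t_{21} = 25, t_{22} = 48, t_{23} = 19, t_{24} = 53, t_{25} = 5, t_{26} = 45, t_{27} = 51, t_{28} = 46, t_{29} = 1, t_{30} = 9.
The sequence repeats with period 29.
So t_{288} = t_{1 + ((288-1) mod 29)} = t_{27} = 51.

51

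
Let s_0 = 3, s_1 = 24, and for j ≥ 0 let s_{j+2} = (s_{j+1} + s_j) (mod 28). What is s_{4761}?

We have s_0 = 3,  s_1 = 24,  s_2 = 27,  s_3 = 23,  s_4 = 22,  s_5 = 17,  s_6 = 11,  s_7 = 0,  s_8 = 11,  s_9 = 11,  s_{10} = 22,  s_{11} = 5,  s_{12} = 27,  s_{13} = 4,  s_{14} = 3,  s_{15} = 7,  s_{16} = 10,  s_{17} = 17,  s_{18} = 27,  s_{19} = 16,  s_{20} = 15,  s_{21} = 3,  s_{22} = 18,  s_{23} = 21,  s_{24} = 11,  s_{25} = 4,  s_{26} = 15,  s_{27} = 19,  s_{28} = 6,  s_{29} = 25,  s_{30} = 3,  s_{31} = 0,  s_{32} = 3,  s_{33} = 3,  s_{34} = 6,  s_{35} = 9,  s_{36} = 15,  s_{37} = 24,  s_{38} = 11,  s_{39} = 7,  s_{40} = 18,  s_{41} = 25,  s_{42} = 15,  s_{43} = 12,  s_{44} = 27,  s_{45} = 11,  s_{46} = 10,  s_{47} = 21,  s_{48} = 3,  s_{49} = 24.
Since (s_{48}, s_{49}) = (s_0, s_1) = (3, 24) (two consecutive terms determine the rest), the sequence is periodic with period 48.
So s_{4761} = s_{0 + ((4761-0) mod 48)} = s_9 = 11.

11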